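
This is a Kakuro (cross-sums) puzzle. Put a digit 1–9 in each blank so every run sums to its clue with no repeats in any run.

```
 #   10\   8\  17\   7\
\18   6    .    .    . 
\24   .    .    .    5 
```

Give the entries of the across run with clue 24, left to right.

4, 7, 8, 5

17 in 2 cells must be {8,9}.
R1C4 = 7 − 5 = 2 completes the 7 down.
R2C1 = 10 − 6 = 4 completes the 10 down.
Given what's placed, R1C3 must be 9 to fit the 18 across and 17 down.
R2C3 = 17 − 9 = 8 completes the 17 down.
R1C2 = 18 − 17 = 1 completes the 18 across.
R2C2 = 24 − 17 = 7 completes the 24 across.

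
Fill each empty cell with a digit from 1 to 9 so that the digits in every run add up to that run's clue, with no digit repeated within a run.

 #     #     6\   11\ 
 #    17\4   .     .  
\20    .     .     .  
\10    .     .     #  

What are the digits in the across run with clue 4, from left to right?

1 3

4 in 2 cells must be {1,3}; 17 in 2 cells must be {8,9}; 6 in 3 cells must be {1,2,3}.
The 4 across and the 11 down share only 3, so R1C3 = 3.
Intersecting the 20 across with the 6 down forces R2C2 = 3.
R2C3 = 11 − 3 = 8 completes the 11 down.
R1C2 = 4 − 3 = 1 completes the 4 across.
R2C1 = 20 − 11 = 9 completes the 20 across.
R3C1 = 17 − 9 = 8 completes the 17 down.
R3C2 = 10 − 8 = 2 completes the 10 across.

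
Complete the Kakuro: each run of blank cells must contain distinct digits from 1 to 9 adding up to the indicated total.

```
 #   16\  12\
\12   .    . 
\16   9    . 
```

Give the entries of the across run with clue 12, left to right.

7, 5

16 in 2 cells must be {7,9}.
R1C1 = 16 − 9 = 7 completes the 16 down.
R1C2 = 12 − 7 = 5 completes the 12 across.
R2C2 = 16 − 9 = 7 completes the 16 across.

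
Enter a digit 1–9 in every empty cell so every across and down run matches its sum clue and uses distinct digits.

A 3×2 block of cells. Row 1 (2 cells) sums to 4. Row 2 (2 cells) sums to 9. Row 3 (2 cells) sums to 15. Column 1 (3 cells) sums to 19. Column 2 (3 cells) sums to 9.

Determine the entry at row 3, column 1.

4 in 2 cells must be {1,3}.
The 4 across and the 19 down share only 3, so (1,1) = 3.
(1,2) = 4 − 3 = 1 completes the 4 across.
Given what's placed, (2,1) must be 7 to fit the 9 across and 19 down.
(2,2) = 9 − 7 = 2 completes the 9 across.
(3,1) = 19 − 10 = 9 completes the 19 down.
(3,2) = 15 − 9 = 6 completes the 15 across.

9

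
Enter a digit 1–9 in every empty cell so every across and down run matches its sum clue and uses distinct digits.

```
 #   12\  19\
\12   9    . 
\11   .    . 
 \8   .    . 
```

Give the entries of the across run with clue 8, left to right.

R1C2 = 12 − 9 = 3 completes the 12 across.
Given what's placed, R2C1 must be 2 to fit the 11 across and 12 down.
R2C2 = 11 − 2 = 9 completes the 11 across.
R3C1 = 12 − 11 = 1 completes the 12 down.
R3C2 = 8 − 1 = 7 completes the 8 across.

1 7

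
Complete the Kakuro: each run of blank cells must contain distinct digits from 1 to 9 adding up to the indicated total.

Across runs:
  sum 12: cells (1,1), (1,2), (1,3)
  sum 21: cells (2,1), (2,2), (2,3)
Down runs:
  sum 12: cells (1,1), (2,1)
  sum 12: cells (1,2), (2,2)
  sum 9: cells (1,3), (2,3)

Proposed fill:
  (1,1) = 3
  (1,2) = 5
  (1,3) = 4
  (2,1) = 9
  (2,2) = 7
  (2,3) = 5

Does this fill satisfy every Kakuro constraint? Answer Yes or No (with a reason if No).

Across: 3+5+4=12; 9+7+5=21. Down: 3+9=12; 5+7=12; 4+5=9. No digit repeats within any run.

Yes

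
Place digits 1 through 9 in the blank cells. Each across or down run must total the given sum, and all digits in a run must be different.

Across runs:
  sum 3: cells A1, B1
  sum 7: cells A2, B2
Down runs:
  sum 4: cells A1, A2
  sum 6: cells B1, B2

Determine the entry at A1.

3 in 2 cells must be {1,2}; 4 in 2 cells must be {1,3}.
The 3 across and the 4 down share only 1, so A1 = 1.
B1 = 3 − 1 = 2 completes the 3 across.
A2 = 4 − 1 = 3 completes the 4 down.
B2 = 7 − 3 = 4 completes the 7 across.

1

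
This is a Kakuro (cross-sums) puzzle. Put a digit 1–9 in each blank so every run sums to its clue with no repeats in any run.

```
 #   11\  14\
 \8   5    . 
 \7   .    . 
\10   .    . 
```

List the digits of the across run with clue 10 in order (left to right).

R1C2 = 8 − 5 = 3 completes the 8 across.
Nothing is forced directly, so branch on R2C1, whose candidates are 2 or 4. If R2C1 = 4: then R2C2 would have to be in {3} for the 7 across but in {2,4,5,6,7,9} for the 14 down — contradiction. So R2C1 = 2.
R2C2 = 7 − 2 = 5 completes the 7 across.
R3C1 = 11 − 7 = 4 completes the 11 down.
R3C2 = 10 − 4 = 6 completes the 10 across.

4 6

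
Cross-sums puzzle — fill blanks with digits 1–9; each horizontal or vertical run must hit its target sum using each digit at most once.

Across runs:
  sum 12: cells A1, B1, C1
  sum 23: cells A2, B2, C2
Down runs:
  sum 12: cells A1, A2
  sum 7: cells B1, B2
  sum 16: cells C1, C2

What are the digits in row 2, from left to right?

23 in 3 cells must be {6,8,9}; 16 in 2 cells must be {7,9}.
The 23 across and the 7 down share only 6, so B2 = 6.
Given what's placed, C2 must be 9 to fit the 23 across and 16 down.
B1 = 7 − 6 = 1 completes the 7 down.
C1 = 16 − 9 = 7 completes the 16 down.
A2 = 23 − 15 = 8 completes the 23 across.
A1 = 12 − 8 = 4 completes the 12 across.

8, 6, 9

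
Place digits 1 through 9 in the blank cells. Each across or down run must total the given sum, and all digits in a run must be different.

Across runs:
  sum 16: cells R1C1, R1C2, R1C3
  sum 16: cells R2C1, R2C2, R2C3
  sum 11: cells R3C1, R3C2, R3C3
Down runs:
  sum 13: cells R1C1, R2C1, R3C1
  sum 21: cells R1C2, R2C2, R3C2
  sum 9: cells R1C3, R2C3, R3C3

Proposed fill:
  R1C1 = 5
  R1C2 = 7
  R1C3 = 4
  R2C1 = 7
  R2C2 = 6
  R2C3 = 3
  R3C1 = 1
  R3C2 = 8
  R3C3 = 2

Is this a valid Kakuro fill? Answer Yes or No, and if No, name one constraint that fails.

Across: 5+7+4=16; 7+6+3=16; 1+8+2=11. Down: 5+7+1=13; 7+6+8=21; 4+3+2=9. No digit repeats within any run.

Yes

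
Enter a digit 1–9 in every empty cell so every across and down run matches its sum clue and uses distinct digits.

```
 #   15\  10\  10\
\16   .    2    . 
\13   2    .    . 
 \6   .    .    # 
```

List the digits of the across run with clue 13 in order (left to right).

2, 7, 4

No cell is forced outright now. R3C1 can only be 4 or 5 (the digits allowed by both its 6 across and its 15 down). If R3C1 = 4: that forces R1C1 = 9, after which R1C3 would have to be in {5} for the 16 across but in {1,2,3,4,6,7,8,9} for the 10 down — contradiction. So R3C1 = 5.
R1C1 = 15 − 7 = 8 completes the 15 down.
R1C3 = 16 − 10 = 6 completes the 16 across.
R2C3 = 10 − 6 = 4 completes the 10 down.
R3C2 = 6 − 5 = 1 completes the 6 across.
R2C2 = 13 − 6 = 7 completes the 13 across.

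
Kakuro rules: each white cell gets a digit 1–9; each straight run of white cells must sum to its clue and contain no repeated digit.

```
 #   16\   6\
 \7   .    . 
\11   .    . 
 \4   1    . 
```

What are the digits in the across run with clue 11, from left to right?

4 in 2 cells must be {1,3}; 6 in 3 cells must be {1,2,3}.
Given what's placed, R1C1 must be 6 to fit the 7 across and 16 down.
R1C2 = 7 − 6 = 1 completes the 7 across.
R2C1 = 16 − 7 = 9 completes the 16 down.
R2C2 = 11 − 9 = 2 completes the 11 across.
R3C2 = 4 − 1 = 3 completes the 4 across.

9 2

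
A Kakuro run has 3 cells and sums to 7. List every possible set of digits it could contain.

3 distinct digits from 1–9 sum between 6 and 24.
Only one set works: {1,2,4}.

{1,2,4}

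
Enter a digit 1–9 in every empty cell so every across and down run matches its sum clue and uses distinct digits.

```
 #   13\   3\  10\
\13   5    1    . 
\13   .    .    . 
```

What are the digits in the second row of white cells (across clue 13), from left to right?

8 2 3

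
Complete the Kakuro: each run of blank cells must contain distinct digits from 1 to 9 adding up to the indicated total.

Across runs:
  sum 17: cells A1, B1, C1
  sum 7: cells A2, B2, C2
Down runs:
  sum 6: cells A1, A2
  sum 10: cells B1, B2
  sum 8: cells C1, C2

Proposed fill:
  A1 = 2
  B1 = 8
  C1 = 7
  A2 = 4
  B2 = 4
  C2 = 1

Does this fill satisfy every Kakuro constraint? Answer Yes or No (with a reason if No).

No — the down run B1–B2 sums to 12, not 10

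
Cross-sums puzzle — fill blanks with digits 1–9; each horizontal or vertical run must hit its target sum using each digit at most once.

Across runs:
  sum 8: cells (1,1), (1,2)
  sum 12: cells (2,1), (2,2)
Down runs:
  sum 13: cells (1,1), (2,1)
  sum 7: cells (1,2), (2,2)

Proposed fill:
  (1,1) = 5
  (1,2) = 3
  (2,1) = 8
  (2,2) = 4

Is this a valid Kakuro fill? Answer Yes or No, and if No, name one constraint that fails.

Yes

Across: 5+3=8; 8+4=12. Down: 5+8=13; 3+4=7. No digit repeats within any run.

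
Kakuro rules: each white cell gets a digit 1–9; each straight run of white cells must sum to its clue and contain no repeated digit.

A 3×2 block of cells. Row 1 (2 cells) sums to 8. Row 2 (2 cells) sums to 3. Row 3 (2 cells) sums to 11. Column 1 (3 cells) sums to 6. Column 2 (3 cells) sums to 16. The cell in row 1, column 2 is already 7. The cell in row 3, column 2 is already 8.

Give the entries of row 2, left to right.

3 in 2 cells must be {1,2}; 6 in 3 cells must be {1,2,3}.
(1,1) = 8 − 7 = 1 completes the 8 across.
Given what's placed, (2,1) must be 2 to fit the 3 across and 6 down.
(2,2) = 3 − 2 = 1 completes the 3 across.
(3,1) = 11 − 8 = 3 completes the 11 across.

2, 1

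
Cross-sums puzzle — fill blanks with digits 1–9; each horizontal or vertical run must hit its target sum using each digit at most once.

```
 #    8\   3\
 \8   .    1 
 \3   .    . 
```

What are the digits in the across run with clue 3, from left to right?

1 2

3 in 2 cells must be {1,2}.
R1C1 = 8 − 1 = 7 completes the 8 across.
R2C1 = 8 − 7 = 1 completes the 8 down.
R2C2 = 3 − 1 = 2 completes the 3 across.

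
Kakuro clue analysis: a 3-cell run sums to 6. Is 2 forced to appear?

Yes

The only way to make 6 from 3 distinct digits is {1,2,3}, which contains 2.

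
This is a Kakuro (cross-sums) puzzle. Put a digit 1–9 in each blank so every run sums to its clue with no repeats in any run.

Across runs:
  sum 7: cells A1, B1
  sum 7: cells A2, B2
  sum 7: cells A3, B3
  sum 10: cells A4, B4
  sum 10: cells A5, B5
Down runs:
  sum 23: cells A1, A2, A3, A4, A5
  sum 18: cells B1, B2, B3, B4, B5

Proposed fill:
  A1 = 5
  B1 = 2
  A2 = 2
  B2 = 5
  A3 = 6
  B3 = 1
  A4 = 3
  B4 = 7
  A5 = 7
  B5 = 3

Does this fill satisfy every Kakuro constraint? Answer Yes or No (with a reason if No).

Yes

Across: 5+2=7; 2+5=7; 6+1=7; 3+7=10; 7+3=10. Down: 5+2+6+3+7=23; 2+5+1+7+3=18. No digit repeats within any run.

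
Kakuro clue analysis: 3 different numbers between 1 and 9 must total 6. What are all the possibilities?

3 distinct digits from 1–9 sum between 6 and 24.
Only one set works: {1,2,3}.

{1,2,3}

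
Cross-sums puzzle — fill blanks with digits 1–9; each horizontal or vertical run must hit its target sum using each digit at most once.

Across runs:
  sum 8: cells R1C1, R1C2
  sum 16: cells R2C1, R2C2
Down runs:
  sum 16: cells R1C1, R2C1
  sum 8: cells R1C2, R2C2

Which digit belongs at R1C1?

7

16 in 2 cells must be {7,9}.
The 8 across and the 16 down share only 7, so R1C1 = 7.
R1C2 = 8 − 7 = 1 completes the 8 across.
R2C1 = 16 − 7 = 9 completes the 16 down.
R2C2 = 16 − 9 = 7 completes the 16 across.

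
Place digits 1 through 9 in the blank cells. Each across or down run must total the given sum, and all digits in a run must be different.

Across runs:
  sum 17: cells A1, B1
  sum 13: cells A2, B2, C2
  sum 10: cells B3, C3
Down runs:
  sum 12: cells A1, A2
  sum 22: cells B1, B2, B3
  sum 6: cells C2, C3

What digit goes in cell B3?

6

17 in 2 cells must be {8,9}.
Nothing is forced directly, so branch on A1, whose candidates are 8 or 9. If A1 = 9: that forces B1 = 8, A2 = 3, B2 = 9, C2 = 1, after which B3 would have to be in {1,2,3,4,6,7,8,9} for the 10 across but in {5} for the 22 down — contradiction. So A1 = 8.
B1 = 17 − 8 = 9 completes the 17 across.
A2 = 12 − 8 = 4 completes the 12 down.
No cell is forced outright now. C2 can only be 1 or 2 (the digits allowed by both its 13 across and its 6 down). If C2 = 1: that forces B2 = 8, after which B3 would have to be in {1,2,3,4,6,7,8,9} for the 10 across but in {5} for the 22 down — contradiction. So C2 = 2.
B2 = 13 − 6 = 7 completes the 13 across.
B3 = 22 − 16 = 6 completes the 22 down.
C3 = 10 − 6 = 4 completes the 10 across.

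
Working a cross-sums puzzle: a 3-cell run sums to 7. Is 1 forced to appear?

The only way to make 7 from 3 distinct digits is {1,2,4}, which contains 1.

Yes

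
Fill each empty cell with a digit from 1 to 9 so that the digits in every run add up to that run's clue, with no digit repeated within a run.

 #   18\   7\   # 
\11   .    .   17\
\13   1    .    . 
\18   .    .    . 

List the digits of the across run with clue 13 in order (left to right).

1, 4, 8

7 in 3 cells must be {1,2,4}; 17 in 2 cells must be {8,9}.
Given what's placed, R2C2 must be 4 to fit the 13 across and 7 down.
R2C3 = 13 − 5 = 8 completes the 13 across.
R3C3 = 17 − 8 = 9 completes the 17 down.
R1C2 = 2: the only remaining digit allowed by both the 11 across and the 7 down.
R3C1 = 8: the only remaining digit allowed by both the 18 across and the 18 down.
R3C2 = 18 − 17 = 1 completes the 18 across.
R1C1 = 11 − 2 = 9 completes the 11 across.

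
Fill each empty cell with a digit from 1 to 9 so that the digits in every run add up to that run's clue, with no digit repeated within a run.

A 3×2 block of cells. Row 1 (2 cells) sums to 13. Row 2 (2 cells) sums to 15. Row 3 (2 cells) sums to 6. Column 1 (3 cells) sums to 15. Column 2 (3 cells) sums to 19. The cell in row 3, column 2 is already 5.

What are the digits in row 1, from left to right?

(3,1) = 6 − 5 = 1 completes the 6 across.
Nothing is forced directly, so branch on (1,2), whose candidates are 6 or 8. If (1,2) = 6: then (1,1) would have to be in {7} for the 13 across but in {5,6,8,9} for the 15 down — contradiction. So (1,2) = 8.
(1,1) = 13 − 8 = 5 completes the 13 across.
(2,1) = 15 − 6 = 9 completes the 15 down.
(2,2) = 15 − 9 = 6 completes the 15 across.

5 8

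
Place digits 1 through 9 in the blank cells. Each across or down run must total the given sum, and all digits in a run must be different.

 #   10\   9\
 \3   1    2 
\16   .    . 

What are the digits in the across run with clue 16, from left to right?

9 7

3 in 2 cells must be {1,2}; 16 in 2 cells must be {7,9}.
R2C1 = 10 − 1 = 9 completes the 10 down.
R2C2 = 16 − 9 = 7 completes the 16 across.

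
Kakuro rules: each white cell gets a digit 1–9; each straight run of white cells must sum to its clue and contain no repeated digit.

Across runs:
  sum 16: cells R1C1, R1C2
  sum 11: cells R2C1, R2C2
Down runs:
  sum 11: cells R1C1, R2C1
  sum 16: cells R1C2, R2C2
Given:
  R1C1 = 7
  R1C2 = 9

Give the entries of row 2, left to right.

4 7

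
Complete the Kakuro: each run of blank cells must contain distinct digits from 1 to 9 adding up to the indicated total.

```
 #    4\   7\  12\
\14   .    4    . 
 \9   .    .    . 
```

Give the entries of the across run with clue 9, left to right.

1 3 5

4 in 2 cells must be {1,3}.
R2C2 = 7 − 4 = 3 completes the 7 down.
Given what's placed, R2C1 must be 1 to fit the 9 across and 4 down.
R2C3 = 9 − 4 = 5 completes the 9 across.
R1C1 = 4 − 1 = 3 completes the 4 down.
R1C3 = 14 − 7 = 7 completes the 14 across.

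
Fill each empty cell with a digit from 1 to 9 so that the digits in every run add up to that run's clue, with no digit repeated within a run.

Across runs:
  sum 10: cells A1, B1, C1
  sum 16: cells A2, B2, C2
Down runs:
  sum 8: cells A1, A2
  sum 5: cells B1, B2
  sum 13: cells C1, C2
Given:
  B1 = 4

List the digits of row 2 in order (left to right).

7 1 8

Given what's placed, C1 must be 5 to fit the 10 across and 13 down.
B2 = 5 − 4 = 1 completes the 5 down.
C2 = 13 − 5 = 8 completes the 13 down.
A1 = 10 − 9 = 1 completes the 10 across.
A2 = 16 − 9 = 7 completes the 16 across.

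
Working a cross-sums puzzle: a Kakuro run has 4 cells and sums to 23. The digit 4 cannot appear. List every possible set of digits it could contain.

{1,5,8,9}; {1,6,7,9}; {2,5,7,9}; {2,6,7,8}; {3,5,6,9}; {3,5,7,8}

4 distinct digits from 1–9 sum between 10 and 30.
Dropping sets that contain 4.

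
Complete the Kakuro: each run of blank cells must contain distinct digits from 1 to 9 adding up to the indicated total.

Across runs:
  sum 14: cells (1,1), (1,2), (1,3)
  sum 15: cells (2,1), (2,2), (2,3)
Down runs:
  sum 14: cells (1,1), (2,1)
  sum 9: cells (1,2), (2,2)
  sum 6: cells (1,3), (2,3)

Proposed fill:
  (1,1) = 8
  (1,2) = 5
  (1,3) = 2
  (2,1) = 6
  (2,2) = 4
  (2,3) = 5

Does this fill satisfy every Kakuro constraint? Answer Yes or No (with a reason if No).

No — the across run (1,1)–(1,3) sums to 15, not 14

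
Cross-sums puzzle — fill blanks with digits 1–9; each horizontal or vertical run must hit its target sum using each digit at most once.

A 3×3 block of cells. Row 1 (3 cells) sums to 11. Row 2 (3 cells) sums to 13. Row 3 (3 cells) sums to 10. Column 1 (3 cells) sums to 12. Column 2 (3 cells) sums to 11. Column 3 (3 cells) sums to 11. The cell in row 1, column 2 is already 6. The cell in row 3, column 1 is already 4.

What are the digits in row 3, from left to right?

4 1 5

(3,2) = 1: the only remaining digit allowed by both the 10 across and the 11 down.
(3,3) = 10 − 5 = 5 completes the 10 across.
(2,2) = 11 − 7 = 4 completes the 11 down.
(2,3) = 2: the only remaining digit allowed by both the 13 across and the 11 down.
(1,3) = 11 − 7 = 4 completes the 11 down.
(2,1) = 13 − 6 = 7 completes the 13 across.
(1,1) = 11 − 10 = 1 completes the 11 across.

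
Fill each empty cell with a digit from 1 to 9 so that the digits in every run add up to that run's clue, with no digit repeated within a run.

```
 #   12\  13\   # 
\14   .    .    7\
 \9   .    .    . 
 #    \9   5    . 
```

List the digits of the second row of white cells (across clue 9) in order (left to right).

R1C2 = 6: the only remaining digit allowed by both the 14 across and the 13 down.
R2C2 = 13 − 11 = 2 completes the 13 down.
R3C3 = 9 − 5 = 4 completes the 9 across.
R1C1 = 14 − 6 = 8 completes the 14 across.
R2C1 = 12 − 8 = 4 completes the 12 down.
R2C3 = 9 − 6 = 3 completes the 9 across.

4 2 3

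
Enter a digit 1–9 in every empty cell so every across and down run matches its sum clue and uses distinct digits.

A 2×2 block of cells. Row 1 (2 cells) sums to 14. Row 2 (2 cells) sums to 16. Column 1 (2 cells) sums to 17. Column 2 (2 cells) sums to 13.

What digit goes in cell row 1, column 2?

6

16 in 2 cells must be {7,9}; 17 in 2 cells must be {8,9}.
The 16 across and the 17 down share only 9, so (2,1) = 9.
(2,2) = 16 − 9 = 7 completes the 16 across.
(1,1) = 17 − 9 = 8 completes the 17 down.
(1,2) = 14 − 8 = 6 completes the 14 across.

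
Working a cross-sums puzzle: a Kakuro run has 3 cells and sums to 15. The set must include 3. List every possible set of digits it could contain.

3 distinct digits from 1–9 sum between 6 and 24.
Keeping only sets containing 3.

{3,4,8}; {3,5,7}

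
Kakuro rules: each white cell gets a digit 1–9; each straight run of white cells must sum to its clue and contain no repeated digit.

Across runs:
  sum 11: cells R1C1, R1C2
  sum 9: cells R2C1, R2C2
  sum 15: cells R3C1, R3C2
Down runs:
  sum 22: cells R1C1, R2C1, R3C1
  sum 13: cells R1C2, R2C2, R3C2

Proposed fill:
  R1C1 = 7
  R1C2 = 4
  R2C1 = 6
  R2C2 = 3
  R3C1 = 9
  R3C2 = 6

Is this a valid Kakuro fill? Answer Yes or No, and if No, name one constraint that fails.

Yes

Across: 7+4=11; 6+3=9; 9+6=15. Down: 7+6+9=22; 4+3+6=13. No digit repeats within any run.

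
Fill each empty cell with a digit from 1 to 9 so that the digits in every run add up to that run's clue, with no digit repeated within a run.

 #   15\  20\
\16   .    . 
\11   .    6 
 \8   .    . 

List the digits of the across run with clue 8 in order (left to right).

16 in 2 cells must be {7,9}.
Given what's placed, R1C2 must be 9 to fit the 16 across and 20 down.
R2C1 = 11 − 6 = 5 completes the 11 across.
R3C2 = 20 − 15 = 5 completes the 20 down.
R1C1 = 16 − 9 = 7 completes the 16 across.
R3C1 = 8 − 5 = 3 completes the 8 across.

3 5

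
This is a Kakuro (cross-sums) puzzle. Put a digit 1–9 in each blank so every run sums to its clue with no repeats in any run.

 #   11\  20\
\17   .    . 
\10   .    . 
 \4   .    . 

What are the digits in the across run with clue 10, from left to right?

17 in 2 cells must be {8,9}; 4 in 2 cells must be {1,3}.
The 17 across and the 11 down share only 8, so R1C1 = 8.
R1C2 = 17 − 8 = 9 completes the 17 across.
Given what's placed, R3C1 must be 1 to fit the 4 across and 11 down.
R3C2 = 4 − 1 = 3 completes the 4 across.
R2C1 = 11 − 9 = 2 completes the 11 down.
R2C2 = 10 − 2 = 8 completes the 10 across.

2 8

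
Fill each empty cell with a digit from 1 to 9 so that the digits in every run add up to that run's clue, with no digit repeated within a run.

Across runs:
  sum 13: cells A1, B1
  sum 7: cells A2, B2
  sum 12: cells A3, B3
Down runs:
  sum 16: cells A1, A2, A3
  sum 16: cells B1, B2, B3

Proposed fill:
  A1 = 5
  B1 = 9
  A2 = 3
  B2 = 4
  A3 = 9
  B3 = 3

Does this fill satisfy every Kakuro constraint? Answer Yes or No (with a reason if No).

No — the down run A1–A3 sums to 17, not 16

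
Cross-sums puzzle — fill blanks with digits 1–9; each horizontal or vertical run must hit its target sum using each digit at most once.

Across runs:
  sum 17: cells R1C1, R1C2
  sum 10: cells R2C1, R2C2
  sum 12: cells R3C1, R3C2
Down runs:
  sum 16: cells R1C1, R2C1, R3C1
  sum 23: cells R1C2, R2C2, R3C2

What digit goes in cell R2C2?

6

17 in 2 cells must be {8,9}; 23 in 3 cells must be {6,8,9}.
Nothing is forced directly, so branch on R1C1, whose candidates are 8 or 9. If R1C1 = 8: that forces R1C2 = 9, R3C2 = 8, R2C2 = 6, after which R3C1 would have to be in {4} for the 12 across but in {1,2,3,5,6,7} for the 16 down — contradiction. So R1C1 = 9.
R1C2 = 17 − 9 = 8 completes the 17 across.
Given what's placed, R3C2 must be 9 to fit the 12 across and 23 down.
R2C2 = 23 − 17 = 6 completes the 23 down.
R3C1 = 12 − 9 = 3 completes the 12 across.
R2C1 = 10 − 6 = 4 completes the 10 across.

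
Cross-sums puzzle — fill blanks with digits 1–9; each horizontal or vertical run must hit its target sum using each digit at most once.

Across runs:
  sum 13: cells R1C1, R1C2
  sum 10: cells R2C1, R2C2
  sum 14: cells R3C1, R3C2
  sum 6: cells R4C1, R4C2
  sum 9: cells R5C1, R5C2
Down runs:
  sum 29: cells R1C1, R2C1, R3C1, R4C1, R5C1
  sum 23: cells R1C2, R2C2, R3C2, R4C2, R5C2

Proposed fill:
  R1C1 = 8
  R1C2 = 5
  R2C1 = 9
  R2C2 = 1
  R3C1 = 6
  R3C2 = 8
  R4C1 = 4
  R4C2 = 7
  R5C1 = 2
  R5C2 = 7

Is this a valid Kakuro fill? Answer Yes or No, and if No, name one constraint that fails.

No — the across run R4C1–R4C2 sums to 11, not 6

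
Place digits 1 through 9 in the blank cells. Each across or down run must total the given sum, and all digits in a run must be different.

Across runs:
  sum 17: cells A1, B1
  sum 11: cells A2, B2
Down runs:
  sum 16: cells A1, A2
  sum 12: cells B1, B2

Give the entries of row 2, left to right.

7, 4

17 in 2 cells must be {8,9}; 16 in 2 cells must be {7,9}.
The 17 across and the 16 down share only 9, so A1 = 9.
B1 = 17 − 9 = 8 completes the 17 across.
A2 = 16 − 9 = 7 completes the 16 down.
B2 = 11 − 7 = 4 completes the 11 across.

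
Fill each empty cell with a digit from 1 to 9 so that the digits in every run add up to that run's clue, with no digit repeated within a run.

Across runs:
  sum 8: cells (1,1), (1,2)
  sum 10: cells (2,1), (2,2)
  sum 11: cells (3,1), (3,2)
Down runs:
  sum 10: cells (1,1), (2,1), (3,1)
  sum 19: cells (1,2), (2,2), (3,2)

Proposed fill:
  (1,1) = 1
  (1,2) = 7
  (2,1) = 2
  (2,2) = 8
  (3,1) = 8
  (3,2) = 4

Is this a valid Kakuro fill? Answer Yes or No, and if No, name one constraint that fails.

No — the down run (1,1)–(3,1) sums to 11, not 10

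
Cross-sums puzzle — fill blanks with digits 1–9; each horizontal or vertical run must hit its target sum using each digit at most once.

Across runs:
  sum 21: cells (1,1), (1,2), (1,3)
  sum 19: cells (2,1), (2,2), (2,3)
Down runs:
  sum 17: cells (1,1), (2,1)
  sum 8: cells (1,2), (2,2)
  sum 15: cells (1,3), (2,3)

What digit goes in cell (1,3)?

17 in 2 cells must be {8,9}.
Nothing is forced directly, so branch on (1,2), whose candidates are 5 or 6 or 7. If (1,2) = 5: that forces (1,1) = 9, (1,3) = 7, (2,1) = 8, after which (2,2) would have to be in {2,4,5,6,7,9} for the 19 across but in {3} for the 8 down — contradiction. If (1,2) = 7: then (2,2) would have to be in {2,3,4,5,6,7,8,9} for the 19 across but in {1} for the 8 down — contradiction. So (1,2) = 6.
Given what's placed, (1,1) must be 8 to fit the 21 across and 17 down.
(1,3) = 21 − 14 = 7 completes the 21 across.
(2,1) = 17 − 8 = 9 completes the 17 down.
(2,2) = 8 − 6 = 2 completes the 8 down.
(2,3) = 19 − 11 = 8 completes the 19 across.

7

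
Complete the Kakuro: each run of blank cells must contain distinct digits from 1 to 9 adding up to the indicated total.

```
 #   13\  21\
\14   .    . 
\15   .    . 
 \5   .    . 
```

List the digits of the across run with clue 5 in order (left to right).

1 4

The 5 across and the 21 down share only 4, so R3C2 = 4.
R3C1 = 5 − 4 = 1 completes the 5 across.
Nothing is forced directly, so branch on R1C2, whose candidates are 8 or 9. If R1C2 = 8: then R1C1 would have to be in {6} for the 14 across but in {3,4,5,7,8,9} for the 13 down — contradiction. So R1C2 = 9.
R1C1 = 14 − 9 = 5 completes the 14 across.
R2C1 = 13 − 6 = 7 completes the 13 down.
R2C2 = 15 − 7 = 8 completes the 15 across.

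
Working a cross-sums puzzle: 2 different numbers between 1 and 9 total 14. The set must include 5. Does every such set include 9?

Yes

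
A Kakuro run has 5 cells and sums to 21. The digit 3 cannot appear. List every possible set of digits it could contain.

5 distinct digits from 1–9 sum between 15 and 35.
Dropping sets that contain 3.

{1,2,4,5,9}; {1,2,4,6,8}; {1,2,5,6,7}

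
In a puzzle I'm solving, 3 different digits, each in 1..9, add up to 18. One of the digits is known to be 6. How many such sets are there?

3

3 distinct digits from 1–9 sum between 6 and 24.
Keeping only sets containing 6.
Enumerating: {3,6,9}, {4,6,8}, {5,6,7}.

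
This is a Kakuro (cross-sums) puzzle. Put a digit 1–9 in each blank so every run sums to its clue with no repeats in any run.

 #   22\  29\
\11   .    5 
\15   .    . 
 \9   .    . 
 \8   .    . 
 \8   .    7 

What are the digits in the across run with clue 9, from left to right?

3 6

R1C1 = 11 − 5 = 6 completes the 11 across.
R5C1 = 8 − 7 = 1 completes the 8 across.
No cell is forced outright now. R2C1 can only be 7 or 8 or 9 (the digits allowed by both its 15 across and its 22 down). If R2C1 = 8: then R2C2 would have to be in {7} for the 15 across but in {2,3,6,8,9} for the 29 down — contradiction. If R2C1 = 9: that forces R2C2 = 6, R4C1 = 2, after which R4C2 would have to be in {6} for the 8 across but in {2,3,8,9} for the 29 down — contradiction. So R2C1 = 7.
R2C2 = 15 − 7 = 8 completes the 15 across.
Nothing is forced directly, so branch on R3C1, whose candidates are 3 or 5. If R3C1 = 5: then R3C2 would have to be in {4} for the 9 across but in {3,6} for the 29 down — contradiction. So R3C1 = 3.
R3C2 = 9 − 3 = 6 completes the 9 across.
R4C1 = 22 − 17 = 5 completes the 22 down.
R4C2 = 8 − 5 = 3 completes the 8 across.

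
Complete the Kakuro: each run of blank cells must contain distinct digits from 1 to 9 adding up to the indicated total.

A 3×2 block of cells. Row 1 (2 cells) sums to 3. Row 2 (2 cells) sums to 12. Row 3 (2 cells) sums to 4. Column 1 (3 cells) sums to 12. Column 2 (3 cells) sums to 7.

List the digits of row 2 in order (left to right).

3 in 2 cells must be {1,2}; 4 in 2 cells must be {1,3}; 7 in 3 cells must be {1,2,4}.
The 12 across and the 7 down share only 4, so (2,2) = 4.
Given what's placed, (3,2) must be 1 to fit the 4 across and 7 down.
(1,2) = 7 − 5 = 2 completes the 7 down.
(2,1) = 12 − 4 = 8 completes the 12 across.
(3,1) = 4 − 1 = 3 completes the 4 across.
(1,1) = 3 − 2 = 1 completes the 3 across.

8 4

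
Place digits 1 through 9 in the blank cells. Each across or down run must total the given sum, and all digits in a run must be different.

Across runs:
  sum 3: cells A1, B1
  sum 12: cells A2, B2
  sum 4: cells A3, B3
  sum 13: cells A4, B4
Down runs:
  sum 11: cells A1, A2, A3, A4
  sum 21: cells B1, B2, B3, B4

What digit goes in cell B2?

3 in 2 cells must be {1,2}; 4 in 2 cells must be {1,3}; 11 in 4 cells must be {1,2,3,5}.
Only 5 fits A4 under both its across sum 13 and down sum 11.
B4 = 13 − 5 = 8 completes the 13 across.
Given what's placed, A2 must be 3 to fit the 12 across and 11 down.
B2 = 12 − 3 = 9 completes the 12 across.

9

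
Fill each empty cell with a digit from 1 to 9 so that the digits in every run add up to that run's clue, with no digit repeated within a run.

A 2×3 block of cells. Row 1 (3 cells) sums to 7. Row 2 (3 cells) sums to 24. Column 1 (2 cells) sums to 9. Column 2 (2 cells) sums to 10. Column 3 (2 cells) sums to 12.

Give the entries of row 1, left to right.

2, 1, 4

7 in 3 cells must be {1,2,4}; 24 in 3 cells must be {7,8,9}.
The 7 across and the 12 down share only 4, so (1,3) = 4.
(2,3) = 12 − 4 = 8 completes the 12 down.
Given what's placed, (2,1) must be 7 to fit the 24 across and 9 down.
(2,2) = 24 − 15 = 9 completes the 24 across.
(1,1) = 9 − 7 = 2 completes the 9 down.
(1,2) = 7 − 6 = 1 completes the 7 across.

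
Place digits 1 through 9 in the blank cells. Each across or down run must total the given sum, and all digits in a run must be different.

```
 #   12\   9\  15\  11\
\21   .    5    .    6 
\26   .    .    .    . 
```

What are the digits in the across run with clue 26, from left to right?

R2C2 = 9 − 5 = 4 completes the 9 down.
R2C4 = 11 − 6 = 5 completes the 11 down.
No cell is forced outright now. R2C1 can only be 8 or 9 (the digits allowed by both its 26 across and its 12 down). If R2C1 = 8: then R1C1 would have to be in {1,2,3,7,8,9} for the 21 across but in {4} for the 12 down — contradiction. So R2C1 = 9.
R1C1 = 12 − 9 = 3 completes the 12 down.
R1C3 = 21 − 14 = 7 completes the 21 across.
R2C3 = 26 − 18 = 8 completes the 26 across.

9 4 8 5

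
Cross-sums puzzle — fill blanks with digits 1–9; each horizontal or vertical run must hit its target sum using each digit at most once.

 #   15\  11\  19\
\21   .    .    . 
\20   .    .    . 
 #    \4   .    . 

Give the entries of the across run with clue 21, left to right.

8 6 7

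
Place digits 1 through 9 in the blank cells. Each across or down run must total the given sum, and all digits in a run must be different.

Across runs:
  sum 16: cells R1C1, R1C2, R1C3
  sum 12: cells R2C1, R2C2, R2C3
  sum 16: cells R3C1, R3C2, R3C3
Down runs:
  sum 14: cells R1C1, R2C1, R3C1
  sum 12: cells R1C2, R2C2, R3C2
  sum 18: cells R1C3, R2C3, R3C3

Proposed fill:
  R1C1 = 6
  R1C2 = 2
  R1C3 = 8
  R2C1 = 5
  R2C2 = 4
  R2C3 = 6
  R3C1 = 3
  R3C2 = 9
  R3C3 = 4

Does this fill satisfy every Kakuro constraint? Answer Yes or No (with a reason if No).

No — the down run R1C2–R3C2 sums to 15, not 12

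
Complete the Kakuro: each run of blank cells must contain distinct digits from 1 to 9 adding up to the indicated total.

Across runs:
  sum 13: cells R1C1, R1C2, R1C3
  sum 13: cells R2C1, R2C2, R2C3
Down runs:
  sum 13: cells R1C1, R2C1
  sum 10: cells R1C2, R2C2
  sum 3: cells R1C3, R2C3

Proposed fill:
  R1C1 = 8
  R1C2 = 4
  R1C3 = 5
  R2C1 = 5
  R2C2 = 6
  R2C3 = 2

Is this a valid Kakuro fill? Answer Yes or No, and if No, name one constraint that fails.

No — the down run R1C3–R2C3 sums to 7, not 3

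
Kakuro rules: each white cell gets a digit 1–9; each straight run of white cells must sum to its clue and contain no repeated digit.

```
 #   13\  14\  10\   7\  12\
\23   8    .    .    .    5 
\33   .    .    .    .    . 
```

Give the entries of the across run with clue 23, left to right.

8, 6, 1, 3, 5

R1C2 = 6: the only remaining digit allowed by both the 23 across and the 14 down.
R2C1 = 13 − 8 = 5 completes the 13 down.
R2C2 = 14 − 6 = 8 completes the 14 down.
R2C4 = 4: the only remaining digit allowed by both the 33 across and the 7 down.
R2C5 = 12 − 5 = 7 completes the 12 down.
R1C4 = 7 − 4 = 3 completes the 7 down.
R2C3 = 33 − 24 = 9 completes the 33 across.
R1C3 = 23 − 22 = 1 completes the 23 across.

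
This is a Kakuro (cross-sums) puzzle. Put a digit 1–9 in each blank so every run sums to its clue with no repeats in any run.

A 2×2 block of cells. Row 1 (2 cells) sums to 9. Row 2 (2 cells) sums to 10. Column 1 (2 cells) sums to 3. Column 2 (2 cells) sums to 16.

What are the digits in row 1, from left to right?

3 in 2 cells must be {1,2}; 16 in 2 cells must be {7,9}.
The 9 across and the 16 down share only 7, so (1,2) = 7.
(2,2) = 16 − 7 = 9 completes the 16 down.
(1,1) = 9 − 7 = 2 completes the 9 across.
(2,1) = 10 − 9 = 1 completes the 10 across.

2 7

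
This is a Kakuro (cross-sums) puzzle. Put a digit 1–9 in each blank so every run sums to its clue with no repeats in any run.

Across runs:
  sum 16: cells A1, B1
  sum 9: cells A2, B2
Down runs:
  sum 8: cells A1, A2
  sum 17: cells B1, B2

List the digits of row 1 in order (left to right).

7, 9

16 in 2 cells must be {7,9}; 17 in 2 cells must be {8,9}.
The 16 across and the 8 down share only 7, so A1 = 7.
B1 = 16 − 7 = 9 completes the 16 across.
A2 = 8 − 7 = 1 completes the 8 down.
B2 = 9 − 1 = 8 completes the 9 across.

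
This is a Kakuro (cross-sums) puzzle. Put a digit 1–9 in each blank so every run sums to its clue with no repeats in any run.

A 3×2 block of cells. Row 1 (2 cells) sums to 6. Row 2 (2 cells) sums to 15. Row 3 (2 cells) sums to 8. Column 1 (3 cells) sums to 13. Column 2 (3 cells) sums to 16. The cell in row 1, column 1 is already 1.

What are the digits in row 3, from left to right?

5 3

(1,2) = 6 − 1 = 5 completes the 6 across.
Nothing is forced directly, so branch on (2,1), whose candidates are 7 or 8 or 9. If (2,1) = 8: that forces (2,2) = 7, after which (3,1) would have to be in {1,2,3,5,6,7} for the 8 across but in {4} for the 13 down — contradiction. If (2,1) = 9: then (2,2) would have to be in {6} for the 15 across but in {2,3,4,7,8,9} for the 16 down — contradiction. So (2,1) = 7.
(2,2) = 15 − 7 = 8 completes the 15 across.
(3,1) = 13 − 8 = 5 completes the 13 down.
(3,2) = 8 − 5 = 3 completes the 8 across.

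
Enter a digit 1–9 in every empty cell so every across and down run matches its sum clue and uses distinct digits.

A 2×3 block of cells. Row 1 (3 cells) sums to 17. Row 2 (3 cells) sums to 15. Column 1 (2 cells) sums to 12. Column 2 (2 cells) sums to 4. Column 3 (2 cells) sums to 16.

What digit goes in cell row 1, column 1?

7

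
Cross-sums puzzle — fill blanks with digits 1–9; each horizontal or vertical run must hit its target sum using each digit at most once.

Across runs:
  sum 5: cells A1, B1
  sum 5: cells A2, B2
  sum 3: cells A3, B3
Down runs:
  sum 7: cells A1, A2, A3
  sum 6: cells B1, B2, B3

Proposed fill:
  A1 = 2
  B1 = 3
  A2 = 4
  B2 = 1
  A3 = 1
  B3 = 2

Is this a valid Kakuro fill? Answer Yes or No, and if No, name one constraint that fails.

Yes

Across: 2+3=5; 4+1=5; 1+2=3. Down: 2+4+1=7; 3+1+2=6. No digit repeats within any run.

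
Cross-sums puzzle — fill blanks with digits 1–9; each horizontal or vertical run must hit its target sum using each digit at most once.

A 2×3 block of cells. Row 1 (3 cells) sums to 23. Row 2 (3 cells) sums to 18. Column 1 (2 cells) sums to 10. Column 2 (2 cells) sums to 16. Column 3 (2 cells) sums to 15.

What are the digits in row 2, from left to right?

23 in 3 cells must be {6,8,9}; 16 in 2 cells must be {7,9}.
The 23 across and the 16 down share only 9, so (1,2) = 9.
(2,2) = 16 − 9 = 7 completes the 16 down.
Nothing is forced directly, so branch on (1,1), whose candidates are 6 or 8. If (1,1) = 6: that forces (1,3) = 8, after which (2,1) would have to be in {2,3,5,6,8,9} for the 18 across but in {4} for the 10 down — contradiction. So (1,1) = 8.
(1,3) = 23 − 17 = 6 completes the 23 across.
(2,1) = 10 − 8 = 2 completes the 10 down.
(2,3) = 18 − 9 = 9 completes the 18 across.

2 7 9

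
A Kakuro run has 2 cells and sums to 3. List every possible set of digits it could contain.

{1,2}

2 distinct digits from 1–9 sum between 3 and 17.
Only one set works: {1,2}.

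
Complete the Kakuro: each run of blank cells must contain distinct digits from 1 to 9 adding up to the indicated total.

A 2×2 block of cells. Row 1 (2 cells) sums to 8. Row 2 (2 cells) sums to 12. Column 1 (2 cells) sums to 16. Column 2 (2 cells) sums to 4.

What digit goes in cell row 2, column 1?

9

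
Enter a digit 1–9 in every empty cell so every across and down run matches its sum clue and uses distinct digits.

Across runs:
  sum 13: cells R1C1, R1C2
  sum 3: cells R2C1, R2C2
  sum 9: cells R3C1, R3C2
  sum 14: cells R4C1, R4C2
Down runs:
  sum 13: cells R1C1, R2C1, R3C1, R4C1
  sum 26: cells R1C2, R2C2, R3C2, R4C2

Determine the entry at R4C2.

8

3 in 2 cells must be {1,2}.
Only 2 fits R2C2 under both its across sum 3 and down sum 26.
R2C1 = 3 − 2 = 1 completes the 3 across.
Nothing is forced directly, so branch on R3C2, whose candidates are 7 or 8. If R3C2 = 8: then R3C1 would have to be in {1} for the 9 across but in {2,3,4,5,6,7} for the 13 down — contradiction. So R3C2 = 7.
R3C1 = 9 − 7 = 2 completes the 9 across.
R4C1 = 6: the only remaining digit allowed by both the 14 across and the 13 down.
R4C2 = 14 − 6 = 8 completes the 14 across.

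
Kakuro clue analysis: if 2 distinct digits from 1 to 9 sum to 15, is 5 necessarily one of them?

Counterexample: {6,9} sums to 15 without using 5.

No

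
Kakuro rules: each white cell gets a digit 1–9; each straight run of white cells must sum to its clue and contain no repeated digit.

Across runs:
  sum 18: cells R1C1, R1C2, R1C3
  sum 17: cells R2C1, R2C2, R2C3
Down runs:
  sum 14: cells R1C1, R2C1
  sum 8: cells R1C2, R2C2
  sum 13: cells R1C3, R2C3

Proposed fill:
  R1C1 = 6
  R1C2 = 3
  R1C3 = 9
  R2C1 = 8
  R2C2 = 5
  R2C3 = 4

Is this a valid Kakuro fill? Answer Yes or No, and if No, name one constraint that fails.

Across: 6+3+9=18; 8+5+4=17. Down: 6+8=14; 3+5=8; 9+4=13. No digit repeats within any run.

Yes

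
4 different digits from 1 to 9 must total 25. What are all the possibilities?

4 distinct digits from 1–9 sum between 10 and 30.

{1,7,8,9}; {2,6,8,9}; {3,5,8,9}; {3,6,7,9}; {4,5,7,9}; {4,6,7,8}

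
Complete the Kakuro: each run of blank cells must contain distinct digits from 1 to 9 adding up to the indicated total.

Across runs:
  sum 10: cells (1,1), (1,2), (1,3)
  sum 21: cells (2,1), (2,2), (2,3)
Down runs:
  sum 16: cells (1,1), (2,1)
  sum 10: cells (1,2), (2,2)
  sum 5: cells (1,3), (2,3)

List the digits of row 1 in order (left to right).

7, 2, 1

16 in 2 cells must be {7,9}.
The 10 across and the 16 down share only 7, so (1,1) = 7.
(2,1) = 16 − 7 = 9 completes the 16 down.
Given what's placed, (2,3) must be 4 to fit the 21 across and 5 down.
(1,3) = 5 − 4 = 1 completes the 5 down.
(2,2) = 21 − 13 = 8 completes the 21 across.
(1,2) = 10 − 8 = 2 completes the 10 across.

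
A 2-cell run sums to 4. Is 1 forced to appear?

Yes

The only way to make 4 from 2 distinct digits is {1,3}, which contains 1.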